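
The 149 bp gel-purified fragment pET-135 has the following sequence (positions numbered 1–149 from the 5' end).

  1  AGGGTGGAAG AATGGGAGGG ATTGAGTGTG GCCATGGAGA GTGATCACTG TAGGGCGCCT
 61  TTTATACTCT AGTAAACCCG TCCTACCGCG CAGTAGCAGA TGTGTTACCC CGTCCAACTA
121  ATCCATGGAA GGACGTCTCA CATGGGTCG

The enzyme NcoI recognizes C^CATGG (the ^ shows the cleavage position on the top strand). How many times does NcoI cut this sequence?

2

CCATGG occurs starting at positions 32, 123.
NcoI cuts at 2 sites.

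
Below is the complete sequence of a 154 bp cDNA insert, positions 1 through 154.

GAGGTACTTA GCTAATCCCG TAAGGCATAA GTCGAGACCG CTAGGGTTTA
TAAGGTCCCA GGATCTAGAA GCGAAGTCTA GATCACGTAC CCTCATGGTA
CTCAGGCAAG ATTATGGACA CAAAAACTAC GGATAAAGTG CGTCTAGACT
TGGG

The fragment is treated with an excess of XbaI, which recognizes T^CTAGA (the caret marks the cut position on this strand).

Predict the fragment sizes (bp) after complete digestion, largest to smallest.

66, 64, 13, 11 bp

XbaI sites (TCTAGA) start at positions 64, 77, 143.
XbaI cuts after the first base of each site, so after positions 64, 77, 143.
Linear molecule, 3 cuts → 4 fragments:
  1–64 → 64 bp
  65–77 → 13 bp
  78–143 → 66 bp
  144–154 → 11 bp
Sorted largest to smallest: 66, 64, 13, 11 bp.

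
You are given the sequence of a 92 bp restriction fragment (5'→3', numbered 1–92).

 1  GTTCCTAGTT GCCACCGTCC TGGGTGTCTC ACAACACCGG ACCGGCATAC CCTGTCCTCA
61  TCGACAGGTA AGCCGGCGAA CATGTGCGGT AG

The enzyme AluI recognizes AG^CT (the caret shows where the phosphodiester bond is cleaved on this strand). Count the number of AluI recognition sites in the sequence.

No occurrence of AGCT is present in the sequence.
AluI does not cut: 0 sites.

0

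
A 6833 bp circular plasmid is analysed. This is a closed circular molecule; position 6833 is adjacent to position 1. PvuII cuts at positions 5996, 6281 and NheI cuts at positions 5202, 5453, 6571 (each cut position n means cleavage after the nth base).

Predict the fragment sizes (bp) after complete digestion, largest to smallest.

Combined cut positions (sorted): 5202, 5453, 5996, 6281, 6571.
Circular molecule, 5 cuts → 5 fragments:
  5453 − 5202 = 251 bp
  5996 − 5453 = 543 bp
  6281 − 5996 = 285 bp
  6571 − 6281 = 290 bp
  wrap: 6833 − 6571 + 5202 = 5464 bp
Sorted largest to smallest: 5464, 543, 290, 285, 251 bp.

5464, 543, 290, 285, 251 bp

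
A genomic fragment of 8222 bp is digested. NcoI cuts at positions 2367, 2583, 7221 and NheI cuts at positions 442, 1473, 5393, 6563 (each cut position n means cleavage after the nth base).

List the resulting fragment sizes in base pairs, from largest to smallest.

Combined cut positions (sorted): 442, 1473, 2367, 2583, 5393, 6563, 7221.
Linear molecule, 7 cuts → 8 fragments:
  442 − 0 = 442 bp
  1473 − 442 = 1031 bp
  2367 − 1473 = 894 bp
  2583 − 2367 = 216 bp
  5393 − 2583 = 2810 bp
  6563 − 5393 = 1170 bp
  7221 − 6563 = 658 bp
  8222 − 7221 = 1001 bp
Sorted largest to smallest: 2810, 1170, 1031, 1001, 894, 658, 442, 216 bp.

2810, 1170, 1031, 1001, 894, 658, 442, 216 bp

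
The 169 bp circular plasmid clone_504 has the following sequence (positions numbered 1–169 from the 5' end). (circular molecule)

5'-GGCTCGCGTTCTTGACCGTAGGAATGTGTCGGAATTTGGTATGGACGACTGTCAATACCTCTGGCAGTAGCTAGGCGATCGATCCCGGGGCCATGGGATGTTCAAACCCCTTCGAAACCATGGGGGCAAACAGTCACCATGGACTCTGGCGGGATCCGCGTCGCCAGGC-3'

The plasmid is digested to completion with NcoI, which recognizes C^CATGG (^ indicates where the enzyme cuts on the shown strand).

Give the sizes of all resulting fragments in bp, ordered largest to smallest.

123, 27, 19 bp

NcoI sites (CCATGG) start at positions 91, 118, 137.
NcoI cuts after the first base of each site, so after positions 91, 118, 137.
Circular molecule, 3 cuts → 3 fragments:
  92–118 → 27 bp
  119–137 → 19 bp
  138–169 then 1–91 → 32 + 91 = 123 bp
Sorted largest to smallest: 123, 27, 19 bp.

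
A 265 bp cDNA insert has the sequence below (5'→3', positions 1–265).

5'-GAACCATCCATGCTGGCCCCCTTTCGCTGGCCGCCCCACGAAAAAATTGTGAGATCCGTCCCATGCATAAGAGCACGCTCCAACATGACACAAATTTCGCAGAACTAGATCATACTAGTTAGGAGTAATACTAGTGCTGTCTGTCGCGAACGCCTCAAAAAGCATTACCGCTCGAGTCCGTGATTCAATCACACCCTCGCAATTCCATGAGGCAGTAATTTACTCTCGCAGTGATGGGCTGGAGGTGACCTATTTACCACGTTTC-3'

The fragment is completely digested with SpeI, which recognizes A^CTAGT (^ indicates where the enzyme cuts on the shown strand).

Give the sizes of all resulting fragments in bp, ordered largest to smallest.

SpeI sites (ACTAGT) start at positions 114, 130.
SpeI cuts after the first base of each site, so after positions 114, 130.
Linear molecule, 2 cuts → 3 fragments:
  1–114 → 114 bp
  115–130 → 16 bp
  131–265 → 135 bp
Sorted largest to smallest: 135, 114, 16 bp.

135, 114, 16 bp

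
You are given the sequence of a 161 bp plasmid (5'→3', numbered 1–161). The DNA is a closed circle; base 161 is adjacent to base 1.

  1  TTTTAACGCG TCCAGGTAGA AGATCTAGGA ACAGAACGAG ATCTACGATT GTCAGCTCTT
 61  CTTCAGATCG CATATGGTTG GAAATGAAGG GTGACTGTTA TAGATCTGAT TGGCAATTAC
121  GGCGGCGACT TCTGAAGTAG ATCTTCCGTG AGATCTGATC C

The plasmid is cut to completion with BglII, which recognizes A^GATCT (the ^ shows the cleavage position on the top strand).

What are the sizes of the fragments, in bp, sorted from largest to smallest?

63, 37, 31, 18, 12 bp

BglII sites (AGATCT) start at positions 21, 39, 102, 139, 151.
BglII cuts after the first base of each site, so after positions 21, 39, 102, 139, 151.
Circular molecule, 5 cuts → 5 fragments:
  22–39 → 18 bp
  40–102 → 63 bp
  103–139 → 37 bp
  140–151 → 12 bp
  152–161 then 1–21 → 10 + 21 = 31 bp
Sorted largest to smallest: 63, 37, 31, 18, 12 bp.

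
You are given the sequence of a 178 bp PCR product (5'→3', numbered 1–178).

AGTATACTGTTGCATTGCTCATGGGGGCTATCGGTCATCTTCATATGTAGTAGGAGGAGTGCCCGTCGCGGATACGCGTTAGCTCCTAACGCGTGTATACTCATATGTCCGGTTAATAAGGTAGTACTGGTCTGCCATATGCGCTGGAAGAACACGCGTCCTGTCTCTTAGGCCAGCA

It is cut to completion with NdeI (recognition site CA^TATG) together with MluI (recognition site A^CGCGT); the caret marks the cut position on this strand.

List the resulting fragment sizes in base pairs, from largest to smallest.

43, 34, 31, 24, 17, 15, 14 bp

NdeI sites (CATATG) start at positions 42, 102, 136.
NdeI cuts after base 2 of each site, so after positions 43, 103, 137.
MluI sites (ACGCGT) start at positions 74, 89, 154.
MluI cuts after the first base of each site, so after positions 74, 89, 154.
Combined cut positions: 43, 74, 89, 103, 137, 154.
Linear molecule, 6 cuts → 7 fragments:
  1–43 → 43 bp
  44–74 → 31 bp
  75–89 → 15 bp
  90–103 → 14 bp
  104–137 → 34 bp
  138–154 → 17 bp
  155–178 → 24 bp
Sorted largest to smallest: 43, 34, 31, 24, 17, 15, 14 bp.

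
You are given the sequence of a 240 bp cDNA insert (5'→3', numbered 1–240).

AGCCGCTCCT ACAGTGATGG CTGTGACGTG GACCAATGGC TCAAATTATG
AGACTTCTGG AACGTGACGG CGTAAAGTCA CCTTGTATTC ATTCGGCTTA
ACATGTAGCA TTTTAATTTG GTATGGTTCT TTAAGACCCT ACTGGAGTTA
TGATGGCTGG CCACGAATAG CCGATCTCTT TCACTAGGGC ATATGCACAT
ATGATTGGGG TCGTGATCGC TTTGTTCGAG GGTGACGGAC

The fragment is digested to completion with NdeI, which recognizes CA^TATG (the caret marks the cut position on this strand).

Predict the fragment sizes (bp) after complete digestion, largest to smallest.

191, 41, 8 bp

NdeI sites (CATATG) start at positions 190, 198.
NdeI cuts after base 2 of each site, so after positions 191, 199.
Linear molecule, 2 cuts → 3 fragments:
  1–191 → 191 bp
  192–199 → 8 bp
  200–240 → 41 bp
Sorted largest to smallest: 191, 41, 8 bp.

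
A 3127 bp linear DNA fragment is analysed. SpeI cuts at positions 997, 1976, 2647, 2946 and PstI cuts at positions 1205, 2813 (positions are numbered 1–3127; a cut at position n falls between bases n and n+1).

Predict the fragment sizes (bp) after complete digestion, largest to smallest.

Combined cut positions (sorted): 997, 1205, 1976, 2647, 2813, 2946.
Linear molecule, 6 cuts → 7 fragments:
  997 − 0 = 997 bp
  1205 − 997 = 208 bp
  1976 − 1205 = 771 bp
  2647 − 1976 = 671 bp
  2813 − 2647 = 166 bp
  2946 − 2813 = 133 bp
  3127 − 2946 = 181 bp
Sorted largest to smallest: 997, 771, 671, 208, 181, 166, 133 bp.

997, 771, 671, 208, 181, 166, 133 bp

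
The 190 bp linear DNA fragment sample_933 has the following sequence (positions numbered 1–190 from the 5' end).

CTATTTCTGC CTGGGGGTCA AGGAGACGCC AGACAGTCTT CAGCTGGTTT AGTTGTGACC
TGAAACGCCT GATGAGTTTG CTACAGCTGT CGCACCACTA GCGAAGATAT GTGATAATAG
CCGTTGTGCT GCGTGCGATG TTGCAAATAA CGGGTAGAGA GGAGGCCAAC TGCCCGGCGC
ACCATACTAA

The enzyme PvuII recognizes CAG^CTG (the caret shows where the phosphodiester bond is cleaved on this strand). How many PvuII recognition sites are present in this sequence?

2

CAGCTG occurs starting at positions 41, 84.
PvuII cuts at 2 sites.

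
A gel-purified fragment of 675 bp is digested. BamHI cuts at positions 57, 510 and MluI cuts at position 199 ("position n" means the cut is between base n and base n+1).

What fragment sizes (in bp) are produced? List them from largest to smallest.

311, 165, 142, 57 bp

Combined cut positions (sorted): 57, 199, 510.
Linear molecule, 3 cuts → 4 fragments:
  57 − 0 = 57 bp
  199 − 57 = 142 bp
  510 − 199 = 311 bp
  675 − 510 = 165 bp
Sorted largest to smallest: 311, 165, 142, 57 bp.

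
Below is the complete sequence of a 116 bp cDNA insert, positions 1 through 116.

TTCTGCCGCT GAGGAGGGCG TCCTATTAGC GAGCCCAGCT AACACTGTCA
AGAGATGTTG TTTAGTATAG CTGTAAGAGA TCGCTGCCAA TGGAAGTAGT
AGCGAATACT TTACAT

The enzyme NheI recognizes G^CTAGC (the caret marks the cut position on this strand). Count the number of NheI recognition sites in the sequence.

0

No occurrence of GCTAGC is present in the sequence.
NheI does not cut: 0 sites.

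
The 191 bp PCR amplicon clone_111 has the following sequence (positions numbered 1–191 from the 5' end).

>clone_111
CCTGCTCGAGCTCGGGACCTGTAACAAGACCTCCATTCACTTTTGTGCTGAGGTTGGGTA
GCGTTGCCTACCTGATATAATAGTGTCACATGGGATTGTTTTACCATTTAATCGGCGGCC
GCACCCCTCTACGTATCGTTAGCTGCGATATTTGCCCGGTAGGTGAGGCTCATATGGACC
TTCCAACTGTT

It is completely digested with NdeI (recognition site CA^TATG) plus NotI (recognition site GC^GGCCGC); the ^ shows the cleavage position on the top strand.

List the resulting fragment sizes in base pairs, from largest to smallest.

The NdeI site (CATATG) starts at position 171.
NdeI cuts after base 2 of each site, so after position 172.
The NotI site (GCGGCCGC) starts at position 115.
NotI cuts after base 2 of each site, so after position 116.
Combined cut positions: 116, 172.
Linear molecule, 2 cuts → 3 fragments:
  1–116 → 116 bp
  117–172 → 56 bp
  173–191 → 19 bp
Sorted largest to smallest: 116, 56, 19 bp.

116, 56, 19 bp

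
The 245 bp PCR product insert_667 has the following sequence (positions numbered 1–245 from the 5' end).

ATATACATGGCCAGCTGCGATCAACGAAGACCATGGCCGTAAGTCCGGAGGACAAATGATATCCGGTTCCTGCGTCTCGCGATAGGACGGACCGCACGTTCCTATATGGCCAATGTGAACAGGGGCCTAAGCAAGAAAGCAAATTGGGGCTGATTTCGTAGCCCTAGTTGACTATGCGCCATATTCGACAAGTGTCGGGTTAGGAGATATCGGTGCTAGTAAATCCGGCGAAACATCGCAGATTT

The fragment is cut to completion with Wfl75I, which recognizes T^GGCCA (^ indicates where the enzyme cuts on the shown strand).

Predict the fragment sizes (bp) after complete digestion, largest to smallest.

138, 99, 8 bp

Wfl75I sites (TGGCCA) start at positions 8, 107.
Wfl75I cuts after the first base of each site, so after positions 8, 107.
Linear molecule, 2 cuts → 3 fragments:
  1–8 → 8 bp
  9–107 → 99 bp
  108–245 → 138 bp
Sorted largest to smallest: 138, 99, 8 bp.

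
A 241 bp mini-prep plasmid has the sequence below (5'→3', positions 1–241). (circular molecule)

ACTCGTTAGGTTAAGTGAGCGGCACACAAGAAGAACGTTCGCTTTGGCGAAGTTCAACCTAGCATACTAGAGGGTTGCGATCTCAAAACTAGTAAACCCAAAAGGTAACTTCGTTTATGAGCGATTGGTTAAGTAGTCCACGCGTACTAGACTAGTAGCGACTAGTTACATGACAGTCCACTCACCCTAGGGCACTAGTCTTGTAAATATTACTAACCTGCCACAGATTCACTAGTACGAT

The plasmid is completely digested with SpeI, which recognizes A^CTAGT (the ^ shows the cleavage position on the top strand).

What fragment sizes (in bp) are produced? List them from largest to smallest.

SpeI sites (ACTAGT) start at positions 88, 151, 161, 194, 231.
SpeI cuts after the first base of each site, so after positions 88, 151, 161, 194, 231.
Circular molecule, 5 cuts → 5 fragments:
  89–151 → 63 bp
  152–161 → 10 bp
  162–194 → 33 bp
  195–231 → 37 bp
  232–241 then 1–88 → 10 + 88 = 98 bp
Sorted largest to smallest: 98, 63, 37, 33, 10 bp.

98, 63, 37, 33, 10 bp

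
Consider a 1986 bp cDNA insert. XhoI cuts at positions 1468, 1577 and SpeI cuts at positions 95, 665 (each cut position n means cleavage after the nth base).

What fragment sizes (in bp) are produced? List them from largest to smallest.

803, 570, 409, 109, 95 bp

Combined cut positions (sorted): 95, 665, 1468, 1577.
Linear molecule, 4 cuts → 5 fragments:
  95 − 0 = 95 bp
  665 − 95 = 570 bp
  1468 − 665 = 803 bp
  1577 − 1468 = 109 bp
  1986 − 1577 = 409 bp
Sorted largest to smallest: 803, 570, 409, 109, 95 bp.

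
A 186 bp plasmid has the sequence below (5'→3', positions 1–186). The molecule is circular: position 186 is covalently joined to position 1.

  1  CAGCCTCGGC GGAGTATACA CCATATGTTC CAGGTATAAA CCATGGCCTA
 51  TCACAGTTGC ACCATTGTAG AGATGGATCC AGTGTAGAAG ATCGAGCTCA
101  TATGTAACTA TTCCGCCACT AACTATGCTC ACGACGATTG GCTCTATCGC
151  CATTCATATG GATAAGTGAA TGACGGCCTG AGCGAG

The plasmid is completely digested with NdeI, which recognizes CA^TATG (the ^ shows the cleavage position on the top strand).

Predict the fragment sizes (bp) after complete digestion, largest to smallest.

NdeI sites (CATATG) start at positions 22, 99, 155.
NdeI cuts after base 2 of each site, so after positions 23, 100, 156.
Circular molecule, 3 cuts → 3 fragments:
  24–100 → 77 bp
  101–156 → 56 bp
  157–186 then 1–23 → 30 + 23 = 53 bp
Sorted largest to smallest: 77, 56, 53 bp.

77, 56, 53 bp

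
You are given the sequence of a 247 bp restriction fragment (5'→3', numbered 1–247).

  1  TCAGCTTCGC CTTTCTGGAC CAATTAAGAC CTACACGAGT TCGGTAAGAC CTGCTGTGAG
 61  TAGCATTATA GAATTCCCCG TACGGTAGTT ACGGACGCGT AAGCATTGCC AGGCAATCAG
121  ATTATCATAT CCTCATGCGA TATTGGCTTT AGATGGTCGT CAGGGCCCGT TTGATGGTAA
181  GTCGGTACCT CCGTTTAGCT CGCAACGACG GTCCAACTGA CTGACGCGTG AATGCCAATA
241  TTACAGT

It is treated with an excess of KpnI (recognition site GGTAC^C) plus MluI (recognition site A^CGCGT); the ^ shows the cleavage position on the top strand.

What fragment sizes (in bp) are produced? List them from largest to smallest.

The KpnI site (GGTACC) starts at position 184.
KpnI cuts after base 5 of each site (before the last base), so after position 188.
MluI sites (ACGCGT) start at positions 95, 224.
MluI cuts after the first base of each site, so after positions 95, 224.
Combined cut positions: 95, 188, 224.
Linear molecule, 3 cuts → 4 fragments:
  1–95 → 95 bp
  96–188 → 93 bp
  189–224 → 36 bp
  225–247 → 23 bp
Sorted largest to smallest: 95, 93, 36, 23 bp.

95, 93, 36, 23 bp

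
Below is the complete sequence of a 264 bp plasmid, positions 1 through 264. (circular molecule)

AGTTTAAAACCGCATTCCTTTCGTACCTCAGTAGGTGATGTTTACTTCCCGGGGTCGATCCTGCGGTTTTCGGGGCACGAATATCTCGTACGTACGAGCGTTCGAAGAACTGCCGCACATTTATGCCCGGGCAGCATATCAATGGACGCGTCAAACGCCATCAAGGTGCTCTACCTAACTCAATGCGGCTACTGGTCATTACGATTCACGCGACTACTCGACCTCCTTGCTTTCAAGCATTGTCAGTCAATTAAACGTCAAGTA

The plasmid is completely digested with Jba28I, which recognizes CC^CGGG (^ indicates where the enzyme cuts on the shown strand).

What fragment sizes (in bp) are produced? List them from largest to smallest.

Jba28I sites (CCCGGG) start at positions 48, 126.
Jba28I cuts after base 2 of each site, so after positions 49, 127.
Circular molecule, 2 cuts → 2 fragments:
  50–127 → 78 bp
  128–264 then 1–49 → 137 + 49 = 186 bp
Sorted largest to smallest: 186, 78 bp.

186, 78 bp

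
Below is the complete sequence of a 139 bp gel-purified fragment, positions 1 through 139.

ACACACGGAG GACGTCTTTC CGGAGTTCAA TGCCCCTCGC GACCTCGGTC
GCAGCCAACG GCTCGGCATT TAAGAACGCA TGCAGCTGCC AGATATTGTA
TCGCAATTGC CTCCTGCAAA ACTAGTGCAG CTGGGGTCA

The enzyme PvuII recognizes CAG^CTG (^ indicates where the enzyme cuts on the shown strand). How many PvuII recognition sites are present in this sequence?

CAGCTG occurs starting at positions 83, 128.
PvuII cuts at 2 sites.

2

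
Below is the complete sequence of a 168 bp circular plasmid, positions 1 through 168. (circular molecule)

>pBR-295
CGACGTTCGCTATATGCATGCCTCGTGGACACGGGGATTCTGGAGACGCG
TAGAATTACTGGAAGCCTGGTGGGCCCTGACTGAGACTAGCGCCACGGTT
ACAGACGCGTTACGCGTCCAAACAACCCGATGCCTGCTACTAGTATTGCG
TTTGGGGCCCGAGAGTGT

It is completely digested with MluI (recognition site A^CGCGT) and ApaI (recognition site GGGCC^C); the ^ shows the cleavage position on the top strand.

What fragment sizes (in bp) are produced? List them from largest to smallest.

MluI sites (ACGCGT) start at positions 46, 105, 112.
MluI cuts after the first base of each site, so after positions 46, 105, 112.
ApaI sites (GGGCCC) start at positions 72, 155.
ApaI cuts after base 5 of each site (before the last base), so after positions 76, 159.
Combined cut positions: 46, 76, 105, 112, 159.
Circular molecule, 5 cuts → 5 fragments:
  47–76 → 30 bp
  77–105 → 29 bp
  106–112 → 7 bp
  113–159 → 47 bp
  160–168 then 1–46 → 9 + 46 = 55 bp
Sorted largest to smallest: 55, 47, 30, 29, 7 bp.

55, 47, 30, 29, 7 bp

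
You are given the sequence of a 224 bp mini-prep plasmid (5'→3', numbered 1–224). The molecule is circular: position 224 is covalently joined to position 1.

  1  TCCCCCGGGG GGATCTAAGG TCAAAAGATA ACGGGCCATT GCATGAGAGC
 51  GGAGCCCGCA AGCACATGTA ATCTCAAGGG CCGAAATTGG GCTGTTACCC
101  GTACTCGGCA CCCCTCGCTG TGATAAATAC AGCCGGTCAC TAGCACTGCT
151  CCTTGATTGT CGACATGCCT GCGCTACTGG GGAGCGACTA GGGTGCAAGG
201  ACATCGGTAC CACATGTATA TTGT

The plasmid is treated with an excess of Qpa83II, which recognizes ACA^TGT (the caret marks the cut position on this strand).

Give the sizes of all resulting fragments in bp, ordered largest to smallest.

148, 76 bp

Qpa83II sites (ACATGT) start at positions 64, 212.
Qpa83II cuts after base 3 of each site, so after positions 66, 214.
Circular molecule, 2 cuts → 2 fragments:
  67–214 → 148 bp
  215–224 then 1–66 → 10 + 66 = 76 bp
Sorted largest to smallest: 148, 76 bp.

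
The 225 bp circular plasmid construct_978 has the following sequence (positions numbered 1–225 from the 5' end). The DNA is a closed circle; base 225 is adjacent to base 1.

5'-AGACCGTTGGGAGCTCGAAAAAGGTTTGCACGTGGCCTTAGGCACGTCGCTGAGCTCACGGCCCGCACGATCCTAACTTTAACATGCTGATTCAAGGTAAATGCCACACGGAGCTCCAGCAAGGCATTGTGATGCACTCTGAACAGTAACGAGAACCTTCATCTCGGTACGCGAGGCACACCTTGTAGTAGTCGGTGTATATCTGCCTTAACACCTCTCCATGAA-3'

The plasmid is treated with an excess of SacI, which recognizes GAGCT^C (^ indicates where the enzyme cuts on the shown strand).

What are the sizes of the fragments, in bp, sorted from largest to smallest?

125, 59, 41 bp

SacI sites (GAGCTC) start at positions 11, 52, 111.
SacI cuts after base 5 of each site (before the last base), so after positions 15, 56, 115.
Circular molecule, 3 cuts → 3 fragments:
  16–56 → 41 bp
  57–115 → 59 bp
  116–225 then 1–15 → 110 + 15 = 125 bp
Sorted largest to smallest: 125, 59, 41 bp.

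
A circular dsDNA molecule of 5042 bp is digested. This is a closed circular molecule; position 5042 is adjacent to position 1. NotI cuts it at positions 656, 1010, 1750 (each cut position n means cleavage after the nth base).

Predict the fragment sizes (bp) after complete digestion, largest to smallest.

3948, 740, 354 bp

Circular molecule, 3 cuts → 3 fragments:
  1010 − 656 = 354 bp
  1750 − 1010 = 740 bp
  wrap: 5042 − 1750 + 656 = 3948 bp
Sorted largest to smallest: 3948, 740, 354 bp.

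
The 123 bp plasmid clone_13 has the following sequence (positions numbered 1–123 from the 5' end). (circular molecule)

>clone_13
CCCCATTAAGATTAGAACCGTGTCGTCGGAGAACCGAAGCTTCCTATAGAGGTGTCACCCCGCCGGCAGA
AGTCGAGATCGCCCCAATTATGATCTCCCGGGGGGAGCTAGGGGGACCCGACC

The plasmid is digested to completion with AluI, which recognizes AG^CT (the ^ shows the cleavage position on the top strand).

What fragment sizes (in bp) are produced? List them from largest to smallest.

68, 55 bp

AluI sites (AGCT) start at positions 38, 106.
AluI cuts after base 2 of each site, so after positions 39, 107.
Circular molecule, 2 cuts → 2 fragments:
  40–107 → 68 bp
  108–123 then 1–39 → 16 + 39 = 55 bp
Sorted largest to smallest: 68, 55 bp.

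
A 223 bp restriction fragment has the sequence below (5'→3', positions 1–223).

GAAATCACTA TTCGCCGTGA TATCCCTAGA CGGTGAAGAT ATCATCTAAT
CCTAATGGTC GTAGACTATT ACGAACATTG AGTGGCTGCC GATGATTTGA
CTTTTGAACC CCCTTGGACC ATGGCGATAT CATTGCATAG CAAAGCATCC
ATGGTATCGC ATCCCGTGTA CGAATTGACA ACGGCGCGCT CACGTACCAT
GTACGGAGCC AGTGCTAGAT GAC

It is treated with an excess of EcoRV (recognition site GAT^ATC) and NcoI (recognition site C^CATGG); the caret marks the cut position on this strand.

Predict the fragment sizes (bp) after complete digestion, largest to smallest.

EcoRV sites (GATATC) start at positions 19, 38, 126.
EcoRV cuts after base 3 of each site, so after positions 21, 40, 128.
NcoI sites (CCATGG) start at positions 119, 149.
NcoI cuts after the first base of each site, so after positions 119, 149.
Combined cut positions: 21, 40, 119, 128, 149.
Linear molecule, 5 cuts → 6 fragments:
  1–21 → 21 bp
  22–40 → 19 bp
  41–119 → 79 bp
  120–128 → 9 bp
  129–149 → 21 bp
  150–223 → 74 bp
Sorted largest to smallest: 79, 74, 21, 21, 19, 9 bp.

79, 74, 21, 21, 19, 9 bp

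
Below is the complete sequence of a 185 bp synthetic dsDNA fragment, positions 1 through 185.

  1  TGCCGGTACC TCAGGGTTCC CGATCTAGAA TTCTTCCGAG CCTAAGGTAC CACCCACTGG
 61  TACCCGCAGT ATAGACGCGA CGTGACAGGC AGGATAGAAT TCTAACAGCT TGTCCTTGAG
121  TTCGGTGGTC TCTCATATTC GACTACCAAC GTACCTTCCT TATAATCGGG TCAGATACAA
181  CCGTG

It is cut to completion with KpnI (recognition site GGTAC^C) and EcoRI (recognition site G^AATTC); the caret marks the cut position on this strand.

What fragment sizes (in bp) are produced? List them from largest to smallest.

KpnI sites (GGTACC) start at positions 5, 46, 59.
KpnI cuts after base 5 of each site (before the last base), so after positions 9, 50, 63.
EcoRI sites (GAATTC) start at positions 28, 97.
EcoRI cuts after the first base of each site, so after positions 28, 97.
Combined cut positions: 9, 28, 50, 63, 97.
Linear molecule, 5 cuts → 6 fragments:
  1–9 → 9 bp
  10–28 → 19 bp
  29–50 → 22 bp
  51–63 → 13 bp
  64–97 → 34 bp
  98–185 → 88 bp
Sorted largest to smallest: 88, 34, 22, 19, 13, 9 bp.

88, 34, 22, 19, 13, 9 bp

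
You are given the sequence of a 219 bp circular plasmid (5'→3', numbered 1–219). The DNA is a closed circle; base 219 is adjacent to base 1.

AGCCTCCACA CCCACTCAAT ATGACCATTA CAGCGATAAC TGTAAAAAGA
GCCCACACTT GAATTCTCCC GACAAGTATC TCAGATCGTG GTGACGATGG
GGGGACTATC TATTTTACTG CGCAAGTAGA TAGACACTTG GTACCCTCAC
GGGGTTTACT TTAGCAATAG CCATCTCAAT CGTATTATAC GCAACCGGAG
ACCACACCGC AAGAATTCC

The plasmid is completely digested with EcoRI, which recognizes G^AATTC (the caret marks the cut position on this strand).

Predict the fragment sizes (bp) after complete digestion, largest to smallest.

EcoRI sites (GAATTC) start at positions 61, 213.
EcoRI cuts after the first base of each site, so after positions 61, 213.
Circular molecule, 2 cuts → 2 fragments:
  62–213 → 152 bp
  214–219 then 1–61 → 6 + 61 = 67 bp
Sorted largest to smallest: 152, 67 bp.

152, 67 bp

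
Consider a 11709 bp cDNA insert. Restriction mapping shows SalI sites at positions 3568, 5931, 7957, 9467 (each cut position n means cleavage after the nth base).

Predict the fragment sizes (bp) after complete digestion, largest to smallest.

3568, 2363, 2242, 2026, 1510 bp

Linear molecule, 4 cuts → 5 fragments:
  3568 − 0 = 3568 bp
  5931 − 3568 = 2363 bp
  7957 − 5931 = 2026 bp
  9467 − 7957 = 1510 bp
  11709 − 9467 = 2242 bp
Sorted largest to smallest: 3568, 2363, 2242, 2026, 1510 bp.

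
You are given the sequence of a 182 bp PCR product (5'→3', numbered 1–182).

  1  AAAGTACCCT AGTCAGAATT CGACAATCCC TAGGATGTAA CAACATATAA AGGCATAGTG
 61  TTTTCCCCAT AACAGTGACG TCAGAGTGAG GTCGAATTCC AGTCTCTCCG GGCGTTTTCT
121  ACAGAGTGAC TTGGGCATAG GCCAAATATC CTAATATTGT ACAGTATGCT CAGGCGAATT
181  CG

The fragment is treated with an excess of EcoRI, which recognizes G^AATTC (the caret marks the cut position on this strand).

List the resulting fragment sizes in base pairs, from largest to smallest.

EcoRI sites (GAATTC) start at positions 16, 94, 176.
EcoRI cuts after the first base of each site, so after positions 16, 94, 176.
Linear molecule, 3 cuts → 4 fragments:
  1–16 → 16 bp
  17–94 → 78 bp
  95–176 → 82 bp
  177–182 → 6 bp
Sorted largest to smallest: 82, 78, 16, 6 bp.

82, 78, 16, 6 bp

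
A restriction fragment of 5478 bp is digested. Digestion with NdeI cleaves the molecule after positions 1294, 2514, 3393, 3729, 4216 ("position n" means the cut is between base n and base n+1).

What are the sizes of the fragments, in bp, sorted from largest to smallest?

1294, 1262, 1220, 879, 487, 336 bp

Linear molecule, 5 cuts → 6 fragments:
  1294 − 0 = 1294 bp
  2514 − 1294 = 1220 bp
  3393 − 2514 = 879 bp
  3729 − 3393 = 336 bp
  4216 − 3729 = 487 bp
  5478 − 4216 = 1262 bp
Sorted largest to smallest: 1294, 1262, 1220, 879, 487, 336 bp.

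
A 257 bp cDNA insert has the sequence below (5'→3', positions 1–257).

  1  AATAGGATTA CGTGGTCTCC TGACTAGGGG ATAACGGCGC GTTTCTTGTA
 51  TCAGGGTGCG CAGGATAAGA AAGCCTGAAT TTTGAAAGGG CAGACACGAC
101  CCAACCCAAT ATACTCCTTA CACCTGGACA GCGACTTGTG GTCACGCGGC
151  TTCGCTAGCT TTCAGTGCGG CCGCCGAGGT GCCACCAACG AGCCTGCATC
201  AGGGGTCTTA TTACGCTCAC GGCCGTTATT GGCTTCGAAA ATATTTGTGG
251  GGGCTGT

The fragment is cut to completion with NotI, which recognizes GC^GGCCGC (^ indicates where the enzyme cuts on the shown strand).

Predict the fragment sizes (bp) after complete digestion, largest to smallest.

The NotI site (GCGGCCGC) starts at position 167.
NotI cuts after base 2 of each site, so after position 168.
Linear molecule, 1 cut → 2 fragments:
  1–168 → 168 bp
  169–257 → 89 bp
Sorted largest to smallest: 168, 89 bp.

168, 89 bp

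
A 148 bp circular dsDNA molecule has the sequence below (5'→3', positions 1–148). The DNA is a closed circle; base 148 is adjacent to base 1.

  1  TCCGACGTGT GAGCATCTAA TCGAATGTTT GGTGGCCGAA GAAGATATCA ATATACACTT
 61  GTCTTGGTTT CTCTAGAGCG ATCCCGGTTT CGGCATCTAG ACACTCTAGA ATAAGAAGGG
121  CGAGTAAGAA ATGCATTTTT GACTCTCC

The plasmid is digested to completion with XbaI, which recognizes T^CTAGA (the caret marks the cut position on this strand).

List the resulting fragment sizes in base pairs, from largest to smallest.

115, 24, 9 bp

XbaI sites (TCTAGA) start at positions 72, 96, 105.
XbaI cuts after the first base of each site, so after positions 72, 96, 105.
Circular molecule, 3 cuts → 3 fragments:
  73–96 → 24 bp
  97–105 → 9 bp
  106–148 then 1–72 → 43 + 72 = 115 bp
Sorted largest to smallest: 115, 24, 9 bp.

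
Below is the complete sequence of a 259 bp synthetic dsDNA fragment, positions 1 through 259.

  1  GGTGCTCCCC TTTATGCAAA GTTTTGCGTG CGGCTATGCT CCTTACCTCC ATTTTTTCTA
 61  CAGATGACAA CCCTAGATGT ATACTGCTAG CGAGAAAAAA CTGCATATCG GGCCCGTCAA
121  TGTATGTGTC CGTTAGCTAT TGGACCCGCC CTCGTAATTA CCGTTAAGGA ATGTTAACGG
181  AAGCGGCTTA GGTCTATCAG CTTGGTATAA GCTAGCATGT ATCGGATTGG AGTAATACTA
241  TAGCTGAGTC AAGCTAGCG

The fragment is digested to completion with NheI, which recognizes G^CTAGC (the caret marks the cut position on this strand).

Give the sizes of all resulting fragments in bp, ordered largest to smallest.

NheI sites (GCTAGC) start at positions 86, 211, 253.
NheI cuts after the first base of each site, so after positions 86, 211, 253.
Linear molecule, 3 cuts → 4 fragments:
  1–86 → 86 bp
  87–211 → 125 bp
  212–253 → 42 bp
  254–259 → 6 bp
Sorted largest to smallest: 125, 86, 42, 6 bp.

125, 86, 42, 6 bp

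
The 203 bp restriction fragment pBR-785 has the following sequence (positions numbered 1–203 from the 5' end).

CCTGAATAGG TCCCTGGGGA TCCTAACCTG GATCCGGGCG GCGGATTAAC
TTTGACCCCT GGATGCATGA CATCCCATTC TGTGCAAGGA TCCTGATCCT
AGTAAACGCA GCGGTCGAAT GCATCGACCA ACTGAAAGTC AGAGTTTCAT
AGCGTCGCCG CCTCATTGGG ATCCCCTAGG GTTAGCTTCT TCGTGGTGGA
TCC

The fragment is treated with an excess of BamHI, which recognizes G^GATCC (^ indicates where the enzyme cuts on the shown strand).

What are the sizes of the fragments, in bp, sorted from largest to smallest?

BamHI sites (GGATCC) start at positions 18, 30, 88, 169, 198.
BamHI cuts after the first base of each site, so after positions 18, 30, 88, 169, 198.
Linear molecule, 5 cuts → 6 fragments:
  1–18 → 18 bp
  19–30 → 12 bp
  31–88 → 58 bp
  89–169 → 81 bp
  170–198 → 29 bp
  199–203 → 5 bp
Sorted largest to smallest: 81, 58, 29, 18, 12, 5 bp.

81, 58, 29, 18, 12, 5 bp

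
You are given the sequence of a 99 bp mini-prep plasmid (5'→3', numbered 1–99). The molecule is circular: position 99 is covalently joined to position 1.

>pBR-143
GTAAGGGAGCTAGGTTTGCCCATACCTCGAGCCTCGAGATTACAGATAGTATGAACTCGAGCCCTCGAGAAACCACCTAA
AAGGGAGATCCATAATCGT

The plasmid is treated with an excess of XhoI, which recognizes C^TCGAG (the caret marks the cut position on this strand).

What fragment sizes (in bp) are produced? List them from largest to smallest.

XhoI sites (CTCGAG) start at positions 26, 33, 56, 64.
XhoI cuts after the first base of each site, so after positions 26, 33, 56, 64.
Circular molecule, 4 cuts → 4 fragments:
  27–33 → 7 bp
  34–56 → 23 bp
  57–64 → 8 bp
  65–99 then 1–26 → 35 + 26 = 61 bp
Sorted largest to smallest: 61, 23, 8, 7 bp.

61, 23, 8, 7 bp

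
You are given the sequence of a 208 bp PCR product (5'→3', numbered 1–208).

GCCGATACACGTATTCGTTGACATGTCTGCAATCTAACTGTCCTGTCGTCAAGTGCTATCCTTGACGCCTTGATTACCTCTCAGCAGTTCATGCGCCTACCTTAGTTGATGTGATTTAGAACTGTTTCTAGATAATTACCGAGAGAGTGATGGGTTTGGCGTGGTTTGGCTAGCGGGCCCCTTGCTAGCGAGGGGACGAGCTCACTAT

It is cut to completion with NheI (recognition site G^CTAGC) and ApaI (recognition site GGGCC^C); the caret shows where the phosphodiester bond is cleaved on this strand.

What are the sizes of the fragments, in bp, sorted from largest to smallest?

169, 24, 10, 5 bp

NheI sites (GCTAGC) start at positions 169, 184.
NheI cuts after the first base of each site, so after positions 169, 184.
The ApaI site (GGGCCC) starts at position 175.
ApaI cuts after base 5 of each site (before the last base), so after position 179.
Combined cut positions: 169, 179, 184.
Linear molecule, 3 cuts → 4 fragments:
  1–169 → 169 bp
  170–179 → 10 bp
  180–184 → 5 bp
  185–208 → 24 bp
Sorted largest to smallest: 169, 24, 10, 5 bp.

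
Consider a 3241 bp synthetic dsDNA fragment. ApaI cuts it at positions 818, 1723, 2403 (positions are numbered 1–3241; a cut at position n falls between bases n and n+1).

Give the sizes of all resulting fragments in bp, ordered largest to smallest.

Linear molecule, 3 cuts → 4 fragments:
  818 − 0 = 818 bp
  1723 − 818 = 905 bp
  2403 − 1723 = 680 bp
  3241 − 2403 = 838 bp
Sorted largest to smallest: 905, 838, 818, 680 bp.

905, 838, 818, 680 bp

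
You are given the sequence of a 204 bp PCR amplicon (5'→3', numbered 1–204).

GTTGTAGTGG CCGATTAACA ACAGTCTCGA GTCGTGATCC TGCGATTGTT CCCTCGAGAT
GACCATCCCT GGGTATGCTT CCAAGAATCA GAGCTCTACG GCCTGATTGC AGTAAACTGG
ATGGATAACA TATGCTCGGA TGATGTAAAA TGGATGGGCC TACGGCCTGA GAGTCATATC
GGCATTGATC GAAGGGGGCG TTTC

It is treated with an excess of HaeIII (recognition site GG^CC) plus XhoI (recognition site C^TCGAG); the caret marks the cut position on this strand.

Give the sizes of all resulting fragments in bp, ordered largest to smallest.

57, 48, 39, 27, 16, 10, 7 bp

HaeIII sites (GGCC) start at positions 9, 100, 157, 164.
HaeIII cuts after base 2 of each site, so after positions 10, 101, 158, 165.
XhoI sites (CTCGAG) start at positions 26, 53.
XhoI cuts after the first base of each site, so after positions 26, 53.
Combined cut positions: 10, 26, 53, 101, 158, 165.
Linear molecule, 6 cuts → 7 fragments:
  1–10 → 10 bp
  11–26 → 16 bp
  27–53 → 27 bp
  54–101 → 48 bp
  102–158 → 57 bp
  159–165 → 7 bp
  166–204 → 39 bp
Sorted largest to smallest: 57, 48, 39, 27, 16, 10, 7 bp.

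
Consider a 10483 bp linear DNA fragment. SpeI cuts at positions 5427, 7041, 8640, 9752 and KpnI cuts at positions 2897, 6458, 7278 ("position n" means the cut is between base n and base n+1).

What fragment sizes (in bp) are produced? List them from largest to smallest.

Combined cut positions (sorted): 2897, 5427, 6458, 7041, 7278, 8640, 9752.
Linear molecule, 7 cuts → 8 fragments:
  2897 − 0 = 2897 bp
  5427 − 2897 = 2530 bp
  6458 − 5427 = 1031 bp
  7041 − 6458 = 583 bp
  7278 − 7041 = 237 bp
  8640 − 7278 = 1362 bp
  9752 − 8640 = 1112 bp
  10483 − 9752 = 731 bp
Sorted largest to smallest: 2897, 2530, 1362, 1112, 1031, 731, 583, 237 bp.

2897, 2530, 1362, 1112, 1031, 731, 583, 237 bp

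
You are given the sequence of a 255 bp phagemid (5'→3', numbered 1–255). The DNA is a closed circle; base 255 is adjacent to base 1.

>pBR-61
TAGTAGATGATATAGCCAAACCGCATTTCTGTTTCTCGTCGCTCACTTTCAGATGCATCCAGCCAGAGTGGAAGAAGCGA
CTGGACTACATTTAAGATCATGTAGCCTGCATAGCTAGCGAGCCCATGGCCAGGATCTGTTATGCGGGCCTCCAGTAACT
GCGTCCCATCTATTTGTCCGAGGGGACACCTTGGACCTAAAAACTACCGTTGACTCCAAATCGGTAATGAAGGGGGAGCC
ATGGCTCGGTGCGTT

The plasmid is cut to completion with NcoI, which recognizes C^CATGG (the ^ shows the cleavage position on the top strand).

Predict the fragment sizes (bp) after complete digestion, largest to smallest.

NcoI sites (CCATGG) start at positions 124, 239.
NcoI cuts after the first base of each site, so after positions 124, 239.
Circular molecule, 2 cuts → 2 fragments:
  125–239 → 115 bp
  240–255 then 1–124 → 16 + 124 = 140 bp
Sorted largest to smallest: 140, 115 bp.

140, 115 bp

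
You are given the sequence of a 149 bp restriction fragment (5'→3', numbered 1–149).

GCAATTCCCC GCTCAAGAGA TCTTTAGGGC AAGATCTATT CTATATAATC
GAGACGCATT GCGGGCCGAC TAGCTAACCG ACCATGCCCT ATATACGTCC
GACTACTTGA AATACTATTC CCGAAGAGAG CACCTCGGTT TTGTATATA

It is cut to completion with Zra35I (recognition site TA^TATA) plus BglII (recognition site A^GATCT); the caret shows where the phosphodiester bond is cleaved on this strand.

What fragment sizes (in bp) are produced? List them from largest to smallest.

Zra35I sites (TATATA) start at positions 42, 90, 144.
Zra35I cuts after base 2 of each site, so after positions 43, 91, 145.
BglII sites (AGATCT) start at positions 18, 32.
BglII cuts after the first base of each site, so after positions 18, 32.
Combined cut positions: 18, 32, 43, 91, 145.
Linear molecule, 5 cuts → 6 fragments:
  1–18 → 18 bp
  19–32 → 14 bp
  33–43 → 11 bp
  44–91 → 48 bp
  92–145 → 54 bp
  146–149 → 4 bp
Sorted largest to smallest: 54, 48, 18, 14, 11, 4 bp.

54, 48, 18, 14, 11, 4 bp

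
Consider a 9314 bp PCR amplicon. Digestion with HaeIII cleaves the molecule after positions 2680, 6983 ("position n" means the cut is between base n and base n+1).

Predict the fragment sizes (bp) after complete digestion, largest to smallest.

Linear molecule, 2 cuts → 3 fragments:
  2680 − 0 = 2680 bp
  6983 − 2680 = 4303 bp
  9314 − 6983 = 2331 bp
Sorted largest to smallest: 4303, 2680, 2331 bp.

4303, 2680, 2331 bp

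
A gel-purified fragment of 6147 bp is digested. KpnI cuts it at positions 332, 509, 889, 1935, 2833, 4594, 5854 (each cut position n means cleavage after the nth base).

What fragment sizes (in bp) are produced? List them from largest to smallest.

Linear molecule, 7 cuts → 8 fragments:
  332 − 0 = 332 bp
  509 − 332 = 177 bp
  889 − 509 = 380 bp
  1935 − 889 = 1046 bp
  2833 − 1935 = 898 bp
  4594 − 2833 = 1761 bp
  5854 − 4594 = 1260 bp
  6147 − 5854 = 293 bp
Sorted largest to smallest: 1761, 1260, 1046, 898, 380, 332, 293, 177 bp.

1761, 1260, 1046, 898, 380, 332, 293, 177 bp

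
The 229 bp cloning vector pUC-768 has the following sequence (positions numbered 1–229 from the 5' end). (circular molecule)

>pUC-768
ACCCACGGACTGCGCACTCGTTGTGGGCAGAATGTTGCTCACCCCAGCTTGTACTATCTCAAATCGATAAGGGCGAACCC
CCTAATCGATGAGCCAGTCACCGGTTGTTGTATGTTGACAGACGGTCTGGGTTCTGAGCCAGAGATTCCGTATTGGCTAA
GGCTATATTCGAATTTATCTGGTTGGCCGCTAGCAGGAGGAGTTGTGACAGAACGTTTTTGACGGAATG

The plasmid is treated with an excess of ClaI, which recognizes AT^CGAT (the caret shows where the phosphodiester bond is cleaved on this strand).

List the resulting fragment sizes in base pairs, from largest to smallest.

ClaI sites (ATCGAT) start at positions 63, 85.
ClaI cuts after base 2 of each site, so after positions 64, 86.
Circular molecule, 2 cuts → 2 fragments:
  65–86 → 22 bp
  87–229 then 1–64 → 143 + 64 = 207 bp
Sorted largest to smallest: 207, 22 bp.

207, 22 bp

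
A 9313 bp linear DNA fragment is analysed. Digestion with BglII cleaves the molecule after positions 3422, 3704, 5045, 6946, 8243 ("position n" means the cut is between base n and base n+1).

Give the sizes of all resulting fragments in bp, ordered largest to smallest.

Linear molecule, 5 cuts → 6 fragments:
  3422 − 0 = 3422 bp
  3704 − 3422 = 282 bp
  5045 − 3704 = 1341 bp
  6946 − 5045 = 1901 bp
  8243 − 6946 = 1297 bp
  9313 − 8243 = 1070 bp
Sorted largest to smallest: 3422, 1901, 1341, 1297, 1070, 282 bp.

3422, 1901, 1341, 1297, 1070, 282 bp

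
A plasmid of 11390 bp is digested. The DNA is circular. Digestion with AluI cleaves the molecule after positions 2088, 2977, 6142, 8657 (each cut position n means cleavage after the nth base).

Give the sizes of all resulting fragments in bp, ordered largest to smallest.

4821, 3165, 2515, 889 bp

Circular molecule, 4 cuts → 4 fragments:
  2977 − 2088 = 889 bp
  6142 − 2977 = 3165 bp
  8657 − 6142 = 2515 bp
  wrap: 11390 − 8657 + 2088 = 4821 bp
Sorted largest to smallest: 4821, 3165, 2515, 889 bp.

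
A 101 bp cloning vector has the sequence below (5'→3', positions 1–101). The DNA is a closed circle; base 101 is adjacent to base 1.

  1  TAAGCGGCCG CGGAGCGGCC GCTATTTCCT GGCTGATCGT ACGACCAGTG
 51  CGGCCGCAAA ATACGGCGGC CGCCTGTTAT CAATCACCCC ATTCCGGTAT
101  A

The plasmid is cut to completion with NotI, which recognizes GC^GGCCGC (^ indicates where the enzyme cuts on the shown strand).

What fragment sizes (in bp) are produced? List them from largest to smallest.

39, 35, 16, 11 bp

NotI sites (GCGGCCGC) start at positions 4, 15, 50, 66.
NotI cuts after base 2 of each site, so after positions 5, 16, 51, 67.
Circular molecule, 4 cuts → 4 fragments:
  6–16 → 11 bp
  17–51 → 35 bp
  52–67 → 16 bp
  68–101 then 1–5 → 34 + 5 = 39 bp
Sorted largest to smallest: 39, 35, 16, 11 bp.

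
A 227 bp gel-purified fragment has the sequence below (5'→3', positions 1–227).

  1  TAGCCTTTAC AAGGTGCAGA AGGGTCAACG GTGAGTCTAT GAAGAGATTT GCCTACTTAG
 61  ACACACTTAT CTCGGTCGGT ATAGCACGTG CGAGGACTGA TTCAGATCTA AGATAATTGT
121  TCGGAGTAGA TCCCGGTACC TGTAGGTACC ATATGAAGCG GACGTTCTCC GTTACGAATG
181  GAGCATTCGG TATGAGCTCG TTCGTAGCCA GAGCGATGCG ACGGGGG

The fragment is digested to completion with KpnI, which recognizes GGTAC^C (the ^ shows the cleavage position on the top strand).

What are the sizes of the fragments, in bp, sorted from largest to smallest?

KpnI sites (GGTACC) start at positions 135, 145.
KpnI cuts after base 5 of each site (before the last base), so after positions 139, 149.
Linear molecule, 2 cuts → 3 fragments:
  1–139 → 139 bp
  140–149 → 10 bp
  150–227 → 78 bp
Sorted largest to smallest: 139, 78, 10 bp.

139, 78, 10 bp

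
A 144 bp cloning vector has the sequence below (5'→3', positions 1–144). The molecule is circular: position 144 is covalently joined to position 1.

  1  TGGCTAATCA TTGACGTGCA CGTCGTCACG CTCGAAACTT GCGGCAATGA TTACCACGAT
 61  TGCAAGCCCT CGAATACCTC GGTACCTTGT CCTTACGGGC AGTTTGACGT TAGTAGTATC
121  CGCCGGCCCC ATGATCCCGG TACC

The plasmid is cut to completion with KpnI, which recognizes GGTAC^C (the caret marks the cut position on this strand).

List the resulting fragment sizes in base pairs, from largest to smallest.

KpnI sites (GGTACC) start at positions 81, 139.
KpnI cuts after base 5 of each site (before the last base), so after positions 85, 143.
Circular molecule, 2 cuts → 2 fragments:
  86–143 → 58 bp
  144–144 then 1–85 → 1 + 85 = 86 bp
Sorted largest to smallest: 86, 58 bp.

86, 58 bp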